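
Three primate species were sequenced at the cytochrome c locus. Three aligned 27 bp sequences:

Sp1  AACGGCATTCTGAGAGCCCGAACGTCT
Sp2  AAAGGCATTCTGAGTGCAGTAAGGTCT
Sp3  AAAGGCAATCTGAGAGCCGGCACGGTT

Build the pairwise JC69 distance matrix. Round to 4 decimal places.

Sp1–Sp2: 6/27 sites differ → p ≈ 0.222222, d = −0.75 ln(1 − 0.296296) = 0.263548 ≈ 0.2635.
Sp1–Sp3: 6/27 sites differ → p ≈ 0.222222, d = −0.75 ln(1 − 0.296296) = 0.263548 ≈ 0.2635.
Sp2–Sp3: 8/27 sites differ → p ≈ 0.296296, d = −0.75 ln(1 − 0.395061) = 0.376971 ≈ 0.3770.

d(Sp1,Sp2) = 0.2635, d(Sp1,Sp3) = 0.2635, d(Sp2,Sp3) = 0.3770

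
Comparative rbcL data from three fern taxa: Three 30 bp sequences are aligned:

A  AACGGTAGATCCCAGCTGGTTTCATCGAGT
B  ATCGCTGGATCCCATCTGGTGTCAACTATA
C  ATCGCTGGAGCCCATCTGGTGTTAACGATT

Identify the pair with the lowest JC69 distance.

B and C

A–B: 9/30 differ, p = 0.300, d = 0.383.
A–C: 9/30 differ, p = 0.300, d = 0.383.
B–C: 4/30 differ, p = 0.133, d = 0.147.
The smallest distance is between B and C.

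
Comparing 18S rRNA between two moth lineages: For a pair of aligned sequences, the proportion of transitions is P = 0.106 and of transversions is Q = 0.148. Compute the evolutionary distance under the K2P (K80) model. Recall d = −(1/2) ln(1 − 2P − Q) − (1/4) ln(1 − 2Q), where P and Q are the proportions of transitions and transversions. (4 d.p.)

Under the Kimura two-parameter model, d = −½ ln(1 − 2P − Q) − ¼ ln(1 − 2Q).
1 − 2P − Q = 0.64, giving −½ ln(0.64) = 0.223144.
1 − 2Q = 0.704, giving −¼ ln(0.704) = 0.087744.
d = 0.223144 + 0.087744 = 0.310888.

0.3109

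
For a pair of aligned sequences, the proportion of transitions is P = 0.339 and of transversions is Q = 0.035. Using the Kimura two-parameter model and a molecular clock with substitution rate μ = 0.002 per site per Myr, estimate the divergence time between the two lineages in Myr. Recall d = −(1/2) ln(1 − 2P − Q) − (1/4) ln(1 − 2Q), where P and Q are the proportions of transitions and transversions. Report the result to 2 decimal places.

Under the Kimura two-parameter model, d = −½ ln(1 − 2P − Q) − ¼ ln(1 − 2Q).
1 − 2P − Q = 0.287, giving −½ ln(0.287) = 0.624137.
1 − 2Q = 0.93, giving −¼ ln(0.93) = 0.018143.
d = 0.624137 + 0.018143 = 0.642280.
Under a molecular clock d = 2μt, so t = d/(2μ) = 0.642280 / (2 × 0.002) = 160.57 Myr.

160.57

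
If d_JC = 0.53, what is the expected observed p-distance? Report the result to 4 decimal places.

0.3800

p = (3/4)(1 − e^(−4d/3)) = 0.75 × (1 − e^(-0.706667)) = 0.75 × (1 − 0.493286) = 0.380036.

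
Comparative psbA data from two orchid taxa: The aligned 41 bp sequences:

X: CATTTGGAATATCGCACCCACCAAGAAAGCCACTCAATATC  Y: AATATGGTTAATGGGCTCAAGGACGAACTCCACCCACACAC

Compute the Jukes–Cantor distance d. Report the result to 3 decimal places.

The sequences differ at 20 of 41 sites, so p = 20/41 ≈ 0.487805.
d = −(3/4) ln(1 − 4p/3) = −0.75 ln(1 − 0.650407) = −0.75 ln(0.349593)
  = −0.75 × (-1.050986) = 0.788240 substitutions/site.

0.788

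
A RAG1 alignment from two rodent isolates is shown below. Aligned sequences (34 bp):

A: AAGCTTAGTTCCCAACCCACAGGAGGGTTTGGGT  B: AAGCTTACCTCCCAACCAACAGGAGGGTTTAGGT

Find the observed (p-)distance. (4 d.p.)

The sequences differ at 4 of 34 positions (sites 8, 9, 18, 31).
p = 4/34 = 0.117647… ≈ 0.1176 (to 4 d.p.).

0.1176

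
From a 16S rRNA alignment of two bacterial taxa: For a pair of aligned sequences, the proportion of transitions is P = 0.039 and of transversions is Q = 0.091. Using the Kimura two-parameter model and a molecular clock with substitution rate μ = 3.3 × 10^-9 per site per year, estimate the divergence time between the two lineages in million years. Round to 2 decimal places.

21.63

Under the Kimura two-parameter model, d = −½ ln(1 − 2P − Q) − ¼ ln(1 − 2Q).
1 − 2P − Q = 0.831, giving −½ ln(0.831) = 0.092563.
1 − 2Q = 0.818, giving −¼ ln(0.818) = 0.050223.
d = 0.092563 + 0.050223 = 0.142786.
Under a molecular clock d = 2μt, so t = d/(2μ) = 0.142786 / (2 × 3.3 × 10^-9) = 21.63 million years.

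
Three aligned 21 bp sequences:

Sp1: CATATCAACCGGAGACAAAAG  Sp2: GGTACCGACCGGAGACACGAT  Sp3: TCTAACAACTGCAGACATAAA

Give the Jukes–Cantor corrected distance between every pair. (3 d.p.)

Sp1–Sp2: 7/21 sites differ → p ≈ 0.333333, d = −0.75 ln(1 − 0.444444) = 0.440839 ≈ 0.441.
Sp1–Sp3: 7/21 sites differ → p ≈ 0.333333, d = −0.75 ln(1 − 0.444444) = 0.440839 ≈ 0.441.
Sp2–Sp3: 9/21 sites differ → p ≈ 0.428571, d = −0.75 ln(1 − 0.571428) = 0.635472 ≈ 0.635.

d(Sp1,Sp2) = 0.441, d(Sp1,Sp3) = 0.441, d(Sp2,Sp3) = 0.635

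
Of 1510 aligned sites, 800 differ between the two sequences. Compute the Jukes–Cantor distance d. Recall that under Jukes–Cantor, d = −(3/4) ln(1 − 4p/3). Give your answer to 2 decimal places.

p = 800/1510 ≈ 0.529801.
d = −(3/4) ln(1 − 4p/3) = −0.75 ln(1 − 0.706401) = −0.75 ln(0.293599)
  = −0.75 × (-1.225540) = 0.919155 substitutions/site.

0.92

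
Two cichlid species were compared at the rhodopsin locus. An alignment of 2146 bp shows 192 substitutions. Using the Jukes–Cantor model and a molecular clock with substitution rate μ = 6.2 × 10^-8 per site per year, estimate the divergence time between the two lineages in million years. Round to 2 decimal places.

0.77

p = 192/2146 ≈ 0.089469.
d = −(3/4) ln(1 − 4p/3) = −0.75 ln(1 − 0.119292) = −0.75 ln(0.880708)
  = −0.75 × (-0.127029) = 0.095272 substitutions/site.
Under a molecular clock d = 2μt, so t = d/(2μ) = 0.095272 / (2 × 6.2 × 10^-8) = 0.77 million years.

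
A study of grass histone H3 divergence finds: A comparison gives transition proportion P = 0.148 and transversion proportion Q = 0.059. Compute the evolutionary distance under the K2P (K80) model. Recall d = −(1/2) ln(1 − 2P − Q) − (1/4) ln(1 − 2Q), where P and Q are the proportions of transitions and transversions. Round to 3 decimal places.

0.251

Under the Kimura two-parameter model, d = −½ ln(1 − 2P − Q) − ¼ ln(1 − 2Q).
1 − 2P − Q = 0.645, giving −½ ln(0.645) = 0.219252.
1 − 2Q = 0.882, giving −¼ ln(0.882) = 0.031391.
d = 0.219252 + 0.031391 = 0.250643.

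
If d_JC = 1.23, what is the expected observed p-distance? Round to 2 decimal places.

p = (3/4)(1 − e^(−4d/3)) = 0.75 × (1 − e^(-1.64)) = 0.75 × (1 − 0.193980) = 0.604515.

0.60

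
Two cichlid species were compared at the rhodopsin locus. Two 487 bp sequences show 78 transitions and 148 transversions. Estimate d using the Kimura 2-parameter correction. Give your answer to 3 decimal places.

P = 78/487 ≈ 0.160164 and Q = 148/487 ≈ 0.303901.
Under the Kimura two-parameter model, d = −½ ln(1 − 2P − Q) − ¼ ln(1 − 2Q).
1 − 2P − Q = 0.375771, giving −½ ln(0.375771) = 0.489388.
1 − 2Q = 0.392198, giving −¼ ln(0.392198) = 0.233997.
d = 0.489388 + 0.233997 = 0.723385.

0.723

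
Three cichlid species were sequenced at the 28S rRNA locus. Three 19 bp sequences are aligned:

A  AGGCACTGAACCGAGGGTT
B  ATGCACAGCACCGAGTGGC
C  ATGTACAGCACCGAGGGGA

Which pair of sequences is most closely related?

A–B: 6/19 differ, p = 0.316, d = 0.410.
A–C: 6/19 differ, p = 0.316, d = 0.410.
B–C: 3/19 differ, p = 0.158, d = 0.177.
The smallest distance is between B and C.

B and C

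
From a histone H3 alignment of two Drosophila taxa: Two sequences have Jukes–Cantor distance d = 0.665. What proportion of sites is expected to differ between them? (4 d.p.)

p = (3/4)(1 − e^(−4d/3)) = 0.75 × (1 − e^(-0.886667)) = 0.75 × (1 − 0.412027) = 0.440980.

0.4410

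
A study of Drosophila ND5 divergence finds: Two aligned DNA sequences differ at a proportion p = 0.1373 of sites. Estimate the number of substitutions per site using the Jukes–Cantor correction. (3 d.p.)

0.152

d = −(3/4) ln(1 − 4p/3) = −0.75 ln(1 − 0.183067) = −0.75 ln(0.816933)
  = −0.75 × (-0.202198) = 0.151649 substitutions/site.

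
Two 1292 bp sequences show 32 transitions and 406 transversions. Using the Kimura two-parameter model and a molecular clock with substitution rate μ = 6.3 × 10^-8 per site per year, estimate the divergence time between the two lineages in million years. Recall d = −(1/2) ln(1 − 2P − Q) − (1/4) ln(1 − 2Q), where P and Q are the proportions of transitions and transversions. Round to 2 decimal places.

P = 32/1292 ≈ 0.024768 and Q = 406/1292 ≈ 0.314241.
Under the Kimura two-parameter model, d = −½ ln(1 − 2P − Q) − ¼ ln(1 − 2Q).
1 − 2P − Q = 0.636223, giving −½ ln(0.636223) = 0.226103.
1 − 2Q = 0.371518, giving −¼ ln(0.371518) = 0.247539.
d = 0.226103 + 0.247539 = 0.473642.
Under a molecular clock d = 2μt, so t = d/(2μ) = 0.473642 / (2 × 6.3 × 10^-8) = 3.76 million years.

3.76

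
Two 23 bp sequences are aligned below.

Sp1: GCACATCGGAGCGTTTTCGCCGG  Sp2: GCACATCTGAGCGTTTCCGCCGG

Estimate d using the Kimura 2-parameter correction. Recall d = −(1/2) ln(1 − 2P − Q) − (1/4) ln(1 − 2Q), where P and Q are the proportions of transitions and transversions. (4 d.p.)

Of 23 sites, 1 differences are transitions and 1 are transversions, so P = 1/23 ≈ 0.043478 and Q = 1/23 ≈ 0.043478.
Under the Kimura two-parameter model, d = −½ ln(1 − 2P − Q) − ¼ ln(1 − 2Q).
1 − 2P − Q = 0.869566, giving −½ ln(0.869566) = 0.069881.
1 − 2Q = 0.913044, giving −¼ ln(0.913044) = 0.022743.
d = 0.069881 + 0.022743 = 0.092624.

0.0926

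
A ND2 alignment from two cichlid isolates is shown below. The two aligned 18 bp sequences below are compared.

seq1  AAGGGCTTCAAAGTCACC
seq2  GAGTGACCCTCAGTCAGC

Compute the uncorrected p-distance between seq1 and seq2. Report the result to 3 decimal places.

The sequences differ at 8 of 18 positions (sites 1, 4, 6, 7, 8, 10, 11, 17).
p = 8/18 = 0.444444… ≈ 0.444 (to 3 d.p.).

0.444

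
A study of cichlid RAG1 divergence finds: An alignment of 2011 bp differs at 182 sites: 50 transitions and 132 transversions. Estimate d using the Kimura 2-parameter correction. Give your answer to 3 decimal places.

P = 50/2011 ≈ 0.024863 and Q = 132/2011 ≈ 0.065639.
Under the Kimura two-parameter model, d = −½ ln(1 − 2P − Q) − ¼ ln(1 − 2Q).
1 − 2P − Q = 0.884635, giving −½ ln(0.884635) = 0.061290.
1 − 2Q = 0.868722, giving −¼ ln(0.868722) = 0.035183.
d = 0.061290 + 0.035183 = 0.096473.

0.096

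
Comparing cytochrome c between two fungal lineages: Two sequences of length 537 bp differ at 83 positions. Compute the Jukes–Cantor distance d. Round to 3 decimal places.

0.173

p = 83/537 ≈ 0.154562.
d = −(3/4) ln(1 − 4p/3) = −0.75 ln(1 − 0.206083) = −0.75 ln(0.793917)
  = −0.75 × (-0.230776) = 0.173082 substitutions/site.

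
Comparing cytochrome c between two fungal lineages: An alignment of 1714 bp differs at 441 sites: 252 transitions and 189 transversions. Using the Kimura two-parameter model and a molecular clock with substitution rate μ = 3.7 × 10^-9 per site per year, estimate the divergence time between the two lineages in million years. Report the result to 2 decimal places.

P = 252/1714 ≈ 0.147025 and Q = 189/1714 ≈ 0.110268.
Under the Kimura two-parameter model, d = −½ ln(1 − 2P − Q) − ¼ ln(1 − 2Q).
1 − 2P − Q = 0.595682, giving −½ ln(0.595682) = 0.259024.
1 − 2Q = 0.779464, giving −¼ ln(0.779464) = 0.062287.
d = 0.259024 + 0.062287 = 0.321311.
Under a molecular clock d = 2μt, so t = d/(2μ) = 0.321311 / (2 × 3.7 × 10^-9) = 43.42 million years.

43.42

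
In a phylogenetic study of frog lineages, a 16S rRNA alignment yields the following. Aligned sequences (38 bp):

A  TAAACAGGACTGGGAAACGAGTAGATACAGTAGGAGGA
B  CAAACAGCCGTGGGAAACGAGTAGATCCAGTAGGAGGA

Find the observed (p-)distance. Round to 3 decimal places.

0.132

The sequences differ at 5 of 38 positions (sites 1, 8, 9, 10, 27).
p = 5/38 = 0.131578… ≈ 0.132 (to 3 d.p.).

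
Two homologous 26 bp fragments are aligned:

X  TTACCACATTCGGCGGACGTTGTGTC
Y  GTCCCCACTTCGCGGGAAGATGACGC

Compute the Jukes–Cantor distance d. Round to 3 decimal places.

0.717

The sequences differ at 12 of 26 sites, so p = 12/26 ≈ 0.461538.
d = −(3/4) ln(1 − 4p/3) = −0.75 ln(1 − 0.615384) = −0.75 ln(0.384616)
  = −0.75 × (-0.955510) = 0.716633 substitutions/site.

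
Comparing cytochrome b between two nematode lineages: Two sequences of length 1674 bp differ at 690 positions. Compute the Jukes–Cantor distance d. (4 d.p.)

0.5982

p = 690/1674 ≈ 0.412186.
d = −(3/4) ln(1 − 4p/3) = −0.75 ln(1 − 0.549581) = −0.75 ln(0.450419)
  = −0.75 × (-0.797577) = 0.598183 substitutions/site.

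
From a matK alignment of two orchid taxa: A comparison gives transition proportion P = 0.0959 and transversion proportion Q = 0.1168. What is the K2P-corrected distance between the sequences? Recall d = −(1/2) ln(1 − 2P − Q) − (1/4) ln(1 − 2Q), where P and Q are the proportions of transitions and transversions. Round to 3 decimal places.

Under the Kimura two-parameter model, d = −½ ln(1 − 2P − Q) − ¼ ln(1 − 2Q).
1 − 2P − Q = 0.6914, giving −½ ln(0.6914) = 0.184518.
1 − 2Q = 0.7664, giving −¼ ln(0.7664) = 0.066513.
d = 0.184518 + 0.066513 = 0.251031.

0.251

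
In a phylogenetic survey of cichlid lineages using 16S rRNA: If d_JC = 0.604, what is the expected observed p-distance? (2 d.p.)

0.41

p = (3/4)(1 − e^(−4d/3)) = 0.75 × (1 − e^(-0.805333)) = 0.75 × (1 − 0.446939) = 0.414796.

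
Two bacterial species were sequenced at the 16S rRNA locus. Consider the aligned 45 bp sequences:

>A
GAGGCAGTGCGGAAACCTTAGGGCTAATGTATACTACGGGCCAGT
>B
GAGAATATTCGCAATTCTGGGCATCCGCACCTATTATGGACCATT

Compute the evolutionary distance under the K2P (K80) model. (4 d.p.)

Of 45 sites, 14 differences are transitions and 10 are transversions, so P = 14/45 ≈ 0.311111 and Q = 10/45 ≈ 0.222222.
Under the Kimura two-parameter model, d = −½ ln(1 − 2P − Q) − ¼ ln(1 − 2Q).
1 − 2P − Q = 0.155556, giving −½ ln(0.155556) = 0.930375.
1 − 2Q = 0.555556, giving −¼ ln(0.555556) = 0.146946.
d = 0.930375 + 0.146946 = 1.077321.

1.0773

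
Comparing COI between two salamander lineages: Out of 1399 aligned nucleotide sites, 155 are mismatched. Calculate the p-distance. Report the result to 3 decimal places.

0.111

p = 155/1399 = 0.110793… ≈ 0.111 (to 3 d.p.).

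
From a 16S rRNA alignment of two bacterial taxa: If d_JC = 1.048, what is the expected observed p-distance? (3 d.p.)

p = (3/4)(1 − e^(−4d/3)) = 0.75 × (1 − e^(-1.397333)) = 0.75 × (1 − 0.247256) = 0.564558.

0.565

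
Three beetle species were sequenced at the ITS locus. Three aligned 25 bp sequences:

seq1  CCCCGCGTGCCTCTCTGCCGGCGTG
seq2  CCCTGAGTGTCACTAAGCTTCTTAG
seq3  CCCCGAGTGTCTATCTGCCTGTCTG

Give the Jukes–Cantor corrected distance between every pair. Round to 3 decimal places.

d(seq1,seq2) = 0.766, d(seq1,seq3) = 0.289, d(seq2,seq3) = 0.490

seq1–seq2: 12/25 sites differ → p = 0.48, d = −0.75 ln(1 − 0.64) = 0.766238 ≈ 0.766.
seq1–seq3: 6/25 sites differ → p = 0.24, d = −0.75 ln(1 − 0.32) = 0.289247 ≈ 0.289.
seq2–seq3: 9/25 sites differ → p = 0.36, d = −0.75 ln(1 − 0.48) = 0.490445 ≈ 0.490.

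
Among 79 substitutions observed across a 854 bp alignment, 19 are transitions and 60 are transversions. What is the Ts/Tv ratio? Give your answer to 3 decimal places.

0.317

R = 19/60 = 0.316666… ≈ 0.317 (to 3 d.p.).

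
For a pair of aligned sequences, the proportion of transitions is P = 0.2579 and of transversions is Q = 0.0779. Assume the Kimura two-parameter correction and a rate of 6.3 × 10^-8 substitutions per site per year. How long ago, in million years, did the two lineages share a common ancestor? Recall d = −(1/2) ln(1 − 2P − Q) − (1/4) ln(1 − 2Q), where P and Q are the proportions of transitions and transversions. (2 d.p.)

Under the Kimura two-parameter model, d = −½ ln(1 − 2P − Q) − ¼ ln(1 − 2Q).
1 − 2P − Q = 0.4063, giving −½ ln(0.4063) = 0.450332.
1 − 2Q = 0.8442, giving −¼ ln(0.8442) = 0.042341.
d = 0.450332 + 0.042341 = 0.492673.
Under a molecular clock d = 2μt, so t = d/(2μ) = 0.492673 / (2 × 6.3 × 10^-8) = 3.91 million years.

3.91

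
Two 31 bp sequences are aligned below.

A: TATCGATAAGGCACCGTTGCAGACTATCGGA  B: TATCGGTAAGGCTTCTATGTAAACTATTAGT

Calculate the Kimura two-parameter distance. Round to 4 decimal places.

Of 31 sites, 6 differences are transitions and 4 are transversions, so P = 6/31 ≈ 0.193548 and Q = 4/31 ≈ 0.129032.
Under the Kimura two-parameter model, d = −½ ln(1 − 2P − Q) − ¼ ln(1 − 2Q).
1 − 2P − Q = 0.483872, giving −½ ln(0.483872) = 0.362967.
1 − 2Q = 0.741936, giving −¼ ln(0.741936) = 0.074623.
d = 0.362967 + 0.074623 = 0.437590.

0.4376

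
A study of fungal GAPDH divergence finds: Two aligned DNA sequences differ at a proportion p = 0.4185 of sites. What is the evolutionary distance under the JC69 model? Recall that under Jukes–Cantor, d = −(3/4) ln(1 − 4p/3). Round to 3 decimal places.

d = −(3/4) ln(1 − 4p/3) = −0.75 ln(1 − 0.558) = −0.75 ln(0.442)
  = −0.75 × (-0.816445) = 0.612334 substitutions/site.

0.612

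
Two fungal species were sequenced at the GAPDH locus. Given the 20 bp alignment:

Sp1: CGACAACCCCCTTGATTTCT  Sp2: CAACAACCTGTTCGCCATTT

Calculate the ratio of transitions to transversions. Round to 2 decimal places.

Transitions are A↔G and C↔T; transversions are all other mismatches.
Transitions: 6. Transversions: 3.
R = 6/3 = 2.00.

2.00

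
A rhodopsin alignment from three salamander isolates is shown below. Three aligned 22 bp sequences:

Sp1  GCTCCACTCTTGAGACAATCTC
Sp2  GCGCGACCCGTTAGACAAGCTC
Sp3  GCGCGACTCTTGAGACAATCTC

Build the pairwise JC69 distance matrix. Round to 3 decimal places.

d(Sp1,Sp2) = 0.339, d(Sp1,Sp3) = 0.097, d(Sp2,Sp3) = 0.208

Sp1–Sp2: 6/22 sites differ → p ≈ 0.272727, d = −0.75 ln(1 − 0.363636) = 0.338988 ≈ 0.339.
Sp1–Sp3: 2/22 sites differ → p ≈ 0.090909, d = −0.75 ln(1 − 0.121212) = 0.096909 ≈ 0.097.
Sp2–Sp3: 4/22 sites differ → p ≈ 0.181818, d = −0.75 ln(1 − 0.242424) = 0.208224 ≈ 0.208.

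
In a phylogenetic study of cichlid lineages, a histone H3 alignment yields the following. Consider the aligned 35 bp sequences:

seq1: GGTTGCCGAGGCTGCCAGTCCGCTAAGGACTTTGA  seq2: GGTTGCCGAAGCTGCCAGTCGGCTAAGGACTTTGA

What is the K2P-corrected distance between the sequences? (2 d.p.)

0.06

Of 35 sites, 1 differences are transitions and 1 are transversions, so P = 1/35 ≈ 0.028571 and Q = 1/35 ≈ 0.028571.
Under the Kimura two-parameter model, d = −½ ln(1 − 2P − Q) − ¼ ln(1 − 2Q).
1 − 2P − Q = 0.914287, giving −½ ln(0.914287) = 0.044805.
1 − 2Q = 0.942858, giving −¼ ln(0.942858) = 0.014710.
d = 0.044805 + 0.014710 = 0.059515.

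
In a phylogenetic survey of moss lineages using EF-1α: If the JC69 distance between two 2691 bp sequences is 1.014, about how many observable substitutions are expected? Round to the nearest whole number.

1496

Invert JC69: p = (3/4)(1 − e^(−4d/3)) = 0.75 × (1 − e^(-1.352)) = 0.75 × (1 − 0.258722) = 0.555959.
Expected differing sites = pL ≈ 0.555959 × 2691 = 1496.085669 ≈ 1496.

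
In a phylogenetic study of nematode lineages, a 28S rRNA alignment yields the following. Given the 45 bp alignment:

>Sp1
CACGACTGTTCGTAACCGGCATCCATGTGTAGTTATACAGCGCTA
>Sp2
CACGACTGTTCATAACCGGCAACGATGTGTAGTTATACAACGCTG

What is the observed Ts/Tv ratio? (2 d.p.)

Transitions are A↔G and C↔T; transversions are all other mismatches.
Transitions: 3. Transversions: 2.
R = 3/2 = 1.50.

1.50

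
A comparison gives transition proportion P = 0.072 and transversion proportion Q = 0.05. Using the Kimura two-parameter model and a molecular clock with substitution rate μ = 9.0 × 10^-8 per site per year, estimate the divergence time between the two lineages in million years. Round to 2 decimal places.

0.75

Under the Kimura two-parameter model, d = −½ ln(1 − 2P − Q) − ¼ ln(1 − 2Q).
1 − 2P − Q = 0.806, giving −½ ln(0.806) = 0.107836.
1 − 2Q = 0.9, giving −¼ ln(0.9) = 0.026340.
d = 0.107836 + 0.026340 = 0.134176.
Under a molecular clock d = 2μt, so t = d/(2μ) = 0.134176 / (2 × 9.0 × 10^-8) = 0.75 million years.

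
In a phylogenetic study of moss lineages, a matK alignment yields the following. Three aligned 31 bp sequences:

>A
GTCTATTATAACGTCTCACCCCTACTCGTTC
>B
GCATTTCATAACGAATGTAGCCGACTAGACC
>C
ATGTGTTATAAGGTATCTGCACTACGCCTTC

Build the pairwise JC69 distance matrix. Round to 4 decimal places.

d(A,B) = 0.6913, d(A,C) = 0.4217, d(B,C) = 0.9853

A–B: 14/31 sites differ → p ≈ 0.451613, d = −0.75 ln(1 − 0.602151) = 0.691262 ≈ 0.6913.
A–C: 10/31 sites differ → p ≈ 0.322581, d = −0.75 ln(1 − 0.430108) = 0.421731 ≈ 0.4217.
B–C: 17/31 sites differ → p ≈ 0.548387, d = −0.75 ln(1 − 0.731183) = 0.985293 ≈ 0.9853.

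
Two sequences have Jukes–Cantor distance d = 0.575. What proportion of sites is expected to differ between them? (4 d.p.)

p = (3/4)(1 − e^(−4d/3)) = 0.75 × (1 − e^(-0.766667)) = 0.75 × (1 − 0.464559) = 0.401581.

0.4016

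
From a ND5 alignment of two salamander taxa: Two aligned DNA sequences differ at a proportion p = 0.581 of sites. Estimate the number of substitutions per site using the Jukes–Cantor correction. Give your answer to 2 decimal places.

d = −(3/4) ln(1 − 4p/3) = −0.75 ln(1 − 0.774667) = −0.75 ln(0.225333)
  = −0.75 × (-1.490176) = 1.117632 substitutions/site.

1.12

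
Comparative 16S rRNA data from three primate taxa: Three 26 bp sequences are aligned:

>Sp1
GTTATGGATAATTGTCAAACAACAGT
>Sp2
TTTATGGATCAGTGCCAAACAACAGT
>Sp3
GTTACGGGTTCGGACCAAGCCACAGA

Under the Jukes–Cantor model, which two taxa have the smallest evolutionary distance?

Sp1–Sp2: 4/26 differ, p = 0.154, d = 0.172.
Sp1–Sp3: 11/26 differ, p = 0.423, d = 0.623.
Sp2–Sp3: 10/26 differ, p = 0.385, d = 0.539.
The smallest distance is between Sp1 and Sp2.

Sp1 and Sp2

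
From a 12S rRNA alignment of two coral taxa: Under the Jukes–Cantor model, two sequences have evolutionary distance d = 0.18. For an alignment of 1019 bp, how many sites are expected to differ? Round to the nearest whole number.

Invert JC69: p = (3/4)(1 − e^(−4d/3)) = 0.75 × (1 − e^(-0.24)) = 0.75 × (1 − 0.786628) = 0.160029.
Expected differing sites = pL ≈ 0.160029 × 1019 = 163.069551 ≈ 163.

163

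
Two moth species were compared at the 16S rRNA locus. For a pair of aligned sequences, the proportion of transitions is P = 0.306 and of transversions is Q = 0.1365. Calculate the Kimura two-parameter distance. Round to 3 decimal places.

Under the Kimura two-parameter model, d = −½ ln(1 − 2P − Q) − ¼ ln(1 − 2Q).
1 − 2P − Q = 0.2515, giving −½ ln(0.2515) = 0.690156.
1 − 2Q = 0.727, giving −¼ ln(0.727) = 0.079707.
d = 0.690156 + 0.079707 = 0.769863.

0.770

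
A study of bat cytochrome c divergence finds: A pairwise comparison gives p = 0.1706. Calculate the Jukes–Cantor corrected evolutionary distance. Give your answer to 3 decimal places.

0.194

d = −(3/4) ln(1 − 4p/3) = −0.75 ln(1 − 0.227467) = −0.75 ln(0.772533)
  = −0.75 × (-0.258081) = 0.193561 substitutions/site.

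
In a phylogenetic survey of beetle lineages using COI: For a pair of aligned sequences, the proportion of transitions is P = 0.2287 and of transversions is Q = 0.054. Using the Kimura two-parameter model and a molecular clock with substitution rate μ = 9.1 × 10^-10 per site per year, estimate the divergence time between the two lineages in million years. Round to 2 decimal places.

Under the Kimura two-parameter model, d = −½ ln(1 − 2P − Q) − ¼ ln(1 − 2Q).
1 − 2P − Q = 0.4886, giving −½ ln(0.4886) = 0.358106.
1 − 2Q = 0.892, giving −¼ ln(0.892) = 0.028572.
d = 0.358106 + 0.028572 = 0.386678.
Under a molecular clock d = 2μt, so t = d/(2μ) = 0.386678 / (2 × 9.1 × 10^-10) = 212.46 million years.

212.46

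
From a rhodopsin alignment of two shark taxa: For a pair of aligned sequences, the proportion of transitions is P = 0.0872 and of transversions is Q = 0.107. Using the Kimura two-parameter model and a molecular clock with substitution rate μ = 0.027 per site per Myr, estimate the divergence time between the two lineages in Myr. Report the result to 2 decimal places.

4.17

Under the Kimura two-parameter model, d = −½ ln(1 − 2P − Q) − ¼ ln(1 − 2Q).
1 − 2P − Q = 0.7186, giving −½ ln(0.7186) = 0.165225.
1 − 2Q = 0.786, giving −¼ ln(0.786) = 0.060200.
d = 0.165225 + 0.060200 = 0.225425.
Under a molecular clock d = 2μt, so t = d/(2μ) = 0.225425 / (2 × 0.027) = 4.17 Myr.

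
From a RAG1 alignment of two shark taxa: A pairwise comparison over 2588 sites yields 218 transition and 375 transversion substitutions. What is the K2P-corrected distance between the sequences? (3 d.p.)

0.274

P = 218/2588 ≈ 0.084235 and Q = 375/2588 ≈ 0.1449.
Under the Kimura two-parameter model, d = −½ ln(1 − 2P − Q) − ¼ ln(1 − 2Q).
1 − 2P − Q = 0.68663, giving −½ ln(0.68663) = 0.187980.
1 − 2Q = 0.7102, giving −¼ ln(0.7102) = 0.085552.
d = 0.187980 + 0.085552 = 0.273532.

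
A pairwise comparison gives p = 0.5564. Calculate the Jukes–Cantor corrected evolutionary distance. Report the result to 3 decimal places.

1.016

d = −(3/4) ln(1 − 4p/3) = −0.75 ln(1 − 0.741867) = −0.75 ln(0.258133)
  = −0.75 × (-1.354280) = 1.015710 substitutions/site.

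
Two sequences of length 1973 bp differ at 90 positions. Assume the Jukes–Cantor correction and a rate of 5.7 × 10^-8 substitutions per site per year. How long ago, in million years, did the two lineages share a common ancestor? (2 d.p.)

0.41

p = 90/1973 ≈ 0.045616.
d = −(3/4) ln(1 − 4p/3) = −0.75 ln(1 − 0.060821) = −0.75 ln(0.939179)
  = −0.75 × (-0.062749) = 0.047062 substitutions/site.
Under a molecular clock d = 2μt, so t = d/(2μ) = 0.047062 / (2 × 5.7 × 10^-8) = 0.41 million years.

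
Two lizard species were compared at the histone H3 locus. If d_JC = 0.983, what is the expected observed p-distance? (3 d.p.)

0.548

p = (3/4)(1 − e^(−4d/3)) = 0.75 × (1 − e^(-1.310667)) = 0.75 × (1 − 0.269640) = 0.547770.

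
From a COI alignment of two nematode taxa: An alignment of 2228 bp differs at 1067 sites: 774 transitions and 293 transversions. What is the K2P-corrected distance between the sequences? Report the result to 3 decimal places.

P = 774/2228 ≈ 0.347397 and Q = 293/2228 ≈ 0.131508.
Under the Kimura two-parameter model, d = −½ ln(1 − 2P − Q) − ¼ ln(1 − 2Q).
1 − 2P − Q = 0.173698, giving −½ ln(0.173698) = 0.875219.
1 − 2Q = 0.736984, giving −¼ ln(0.736984) = 0.076297.
d = 0.875219 + 0.076297 = 0.951516.

0.952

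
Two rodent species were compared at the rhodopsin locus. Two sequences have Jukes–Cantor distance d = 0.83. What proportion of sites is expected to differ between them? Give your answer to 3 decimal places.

p = (3/4)(1 − e^(−4d/3)) = 0.75 × (1 − e^(-1.106667)) = 0.75 × (1 − 0.330659) = 0.502006.

0.502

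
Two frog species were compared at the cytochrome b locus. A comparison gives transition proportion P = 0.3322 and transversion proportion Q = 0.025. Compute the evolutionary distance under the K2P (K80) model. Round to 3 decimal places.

Under the Kimura two-parameter model, d = −½ ln(1 − 2P − Q) − ¼ ln(1 − 2Q).
1 − 2P − Q = 0.3106, giving −½ ln(0.3106) = 0.584625.
1 − 2Q = 0.95, giving −¼ ln(0.95) = 0.012823.
d = 0.584625 + 0.012823 = 0.597448.

0.597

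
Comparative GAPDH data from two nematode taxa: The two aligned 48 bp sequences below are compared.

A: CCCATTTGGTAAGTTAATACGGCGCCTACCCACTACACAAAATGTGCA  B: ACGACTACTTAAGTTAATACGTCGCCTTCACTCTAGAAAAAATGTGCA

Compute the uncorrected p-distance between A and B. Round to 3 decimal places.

0.250

The sequences differ at 12 of 48 positions.
p = 12/48 = 0.250.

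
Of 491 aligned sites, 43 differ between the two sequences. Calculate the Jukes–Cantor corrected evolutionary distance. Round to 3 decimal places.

p = 43/491 ≈ 0.087576.
d = −(3/4) ln(1 − 4p/3) = −0.75 ln(1 − 0.116768) = −0.75 ln(0.883232)
  = −0.75 × (-0.124167) = 0.093125 substitutions/site.

0.093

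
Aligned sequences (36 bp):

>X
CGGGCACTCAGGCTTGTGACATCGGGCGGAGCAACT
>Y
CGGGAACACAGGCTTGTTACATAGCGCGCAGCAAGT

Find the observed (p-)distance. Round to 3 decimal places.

0.194

The sequences differ at 7 of 36 positions (sites 5, 8, 18, 23, 25, 29, 35).
p = 7/36 = 0.194444… ≈ 0.194 (to 3 d.p.).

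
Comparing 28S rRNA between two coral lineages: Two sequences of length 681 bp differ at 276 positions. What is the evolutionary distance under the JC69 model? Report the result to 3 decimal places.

p = 276/681 ≈ 0.405286.
d = −(3/4) ln(1 − 4p/3) = −0.75 ln(1 − 0.540381) = −0.75 ln(0.459619)
  = −0.75 × (-0.777357) = 0.583018 substitutions/site.

0.583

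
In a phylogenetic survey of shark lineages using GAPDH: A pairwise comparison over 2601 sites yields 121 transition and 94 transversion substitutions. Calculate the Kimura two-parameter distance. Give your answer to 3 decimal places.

P = 121/2601 ≈ 0.046521 and Q = 94/2601 ≈ 0.03614.
Under the Kimura two-parameter model, d = −½ ln(1 − 2P − Q) − ¼ ln(1 − 2Q).
1 − 2P − Q = 0.870818, giving −½ ln(0.870818) = 0.069161.
1 − 2Q = 0.92772, giving −¼ ln(0.92772) = 0.018756.
d = 0.069161 + 0.018756 = 0.087917.

0.088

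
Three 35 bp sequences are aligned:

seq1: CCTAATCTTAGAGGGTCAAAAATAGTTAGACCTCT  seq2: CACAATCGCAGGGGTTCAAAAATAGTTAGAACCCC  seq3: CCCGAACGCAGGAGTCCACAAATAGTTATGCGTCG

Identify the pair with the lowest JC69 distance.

seq1–seq2: 9/35 differ, p = 0.257, d = 0.315.
seq1–seq3: 14/35 differ, p = 0.400, d = 0.572.
seq2–seq3: 12/35 differ, p = 0.343, d = 0.458.
The smallest distance is between seq1 and seq2.

seq1 and seq2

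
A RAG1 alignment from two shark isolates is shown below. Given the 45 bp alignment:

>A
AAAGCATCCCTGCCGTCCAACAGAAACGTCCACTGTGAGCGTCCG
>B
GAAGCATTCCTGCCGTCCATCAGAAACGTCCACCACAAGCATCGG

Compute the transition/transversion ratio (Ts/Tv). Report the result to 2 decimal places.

3.50

Transitions are A↔G and C↔T; transversions are all other mismatches.
Transitions: 7. Transversions: 2.
R = 7/2 = 3.50.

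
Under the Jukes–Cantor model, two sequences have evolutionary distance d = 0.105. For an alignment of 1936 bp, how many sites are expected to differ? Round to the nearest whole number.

190

Invert JC69: p = (3/4)(1 − e^(−4d/3)) = 0.75 × (1 − e^(-0.14)) = 0.75 × (1 − 0.869358) = 0.097982.
Expected differing sites = pL ≈ 0.097982 × 1936 = 189.693152 ≈ 190.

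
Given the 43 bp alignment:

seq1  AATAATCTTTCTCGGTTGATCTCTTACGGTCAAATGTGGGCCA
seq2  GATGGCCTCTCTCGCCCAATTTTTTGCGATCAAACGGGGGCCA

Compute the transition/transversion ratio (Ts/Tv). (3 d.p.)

6.500

Transitions are A↔G and C↔T; transversions are all other mismatches.
Transitions: 13. Transversions: 2.
R = 13/2 = 6.500.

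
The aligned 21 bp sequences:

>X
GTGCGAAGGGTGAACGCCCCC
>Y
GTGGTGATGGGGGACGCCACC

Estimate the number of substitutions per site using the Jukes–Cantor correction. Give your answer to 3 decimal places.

The sequences differ at 7 of 21 sites (4, 5, 6, 8, 11, 13, 19), so p = 7/21 ≈ 0.333333.
d = −(3/4) ln(1 − 4p/3) = −0.75 ln(1 − 0.444444) = −0.75 ln(0.555556)
  = −0.75 × (-0.587786) = 0.440840 substitutions/site.

0.441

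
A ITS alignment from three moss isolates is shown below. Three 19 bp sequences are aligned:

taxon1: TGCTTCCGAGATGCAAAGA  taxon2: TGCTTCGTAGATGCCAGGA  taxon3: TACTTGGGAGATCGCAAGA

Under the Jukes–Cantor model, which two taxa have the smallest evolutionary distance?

taxon1 and taxon2

taxon1–taxon2: 4/19 differ, p = 0.211, d = 0.247.
taxon1–taxon3: 6/19 differ, p = 0.316, d = 0.410.
taxon2–taxon3: 6/19 differ, p = 0.316, d = 0.410.
The smallest distance is between taxon1 and taxon2.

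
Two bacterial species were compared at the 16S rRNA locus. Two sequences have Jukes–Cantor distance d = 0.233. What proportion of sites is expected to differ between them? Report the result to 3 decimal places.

0.200

p = (3/4)(1 − e^(−4d/3)) = 0.75 × (1 − e^(-0.310667)) = 0.75 × (1 − 0.732958) = 0.200282.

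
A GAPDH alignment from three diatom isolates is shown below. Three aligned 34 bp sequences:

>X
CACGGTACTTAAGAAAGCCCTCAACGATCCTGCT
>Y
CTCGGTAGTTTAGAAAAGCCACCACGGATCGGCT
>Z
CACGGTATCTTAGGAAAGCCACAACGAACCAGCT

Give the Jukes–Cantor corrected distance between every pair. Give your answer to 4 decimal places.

X–Y: 11/34 sites differ → p ≈ 0.323529, d = −0.75 ln(1 − 0.431372) = 0.423397 ≈ 0.4234.
X–Z: 9/34 sites differ → p ≈ 0.264706, d = −0.75 ln(1 − 0.352941) = 0.326488 ≈ 0.3265.
Y–Z: 8/34 sites differ → p ≈ 0.235294, d = −0.75 ln(1 − 0.313725) = 0.282358 ≈ 0.2824.

d(X,Y) = 0.4234, d(X,Z) = 0.3265, d(Y,Z) = 0.2824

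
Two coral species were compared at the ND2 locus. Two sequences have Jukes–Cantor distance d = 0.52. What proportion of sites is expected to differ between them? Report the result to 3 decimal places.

0.375

p = (3/4)(1 − e^(−4d/3)) = 0.75 × (1 − e^(-0.693333)) = 0.75 × (1 − 0.499907) = 0.375070.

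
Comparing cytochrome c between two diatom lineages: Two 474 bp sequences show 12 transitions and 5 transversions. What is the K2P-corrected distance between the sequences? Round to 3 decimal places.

0.037

P = 12/474 ≈ 0.025316 and Q = 5/474 ≈ 0.010549.
Under the Kimura two-parameter model, d = −½ ln(1 − 2P − Q) − ¼ ln(1 − 2Q).
1 − 2P − Q = 0.938819, giving −½ ln(0.938819) = 0.031566.
1 − 2Q = 0.978902, giving −¼ ln(0.978902) = 0.005331.
d = 0.031566 + 0.005331 = 0.036897.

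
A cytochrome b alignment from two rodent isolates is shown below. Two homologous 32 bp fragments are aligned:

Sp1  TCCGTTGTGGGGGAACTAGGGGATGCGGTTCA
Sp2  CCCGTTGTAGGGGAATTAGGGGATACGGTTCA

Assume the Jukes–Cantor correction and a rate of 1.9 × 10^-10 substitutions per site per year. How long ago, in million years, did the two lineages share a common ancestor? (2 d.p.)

The sequences differ at 4 of 32 sites (1, 9, 16, 25), so p = 4/32 = 0.125.
d = −(3/4) ln(1 − 4p/3) = −0.75 ln(1 − 0.166667) = −0.75 ln(0.833333)
  = −0.75 × (-0.182322) = 0.136742 substitutions/site.
Under a molecular clock d = 2μt, so t = d/(2μ) = 0.136742 / (2 × 1.9 × 10^-10) = 359.85 million years.

359.85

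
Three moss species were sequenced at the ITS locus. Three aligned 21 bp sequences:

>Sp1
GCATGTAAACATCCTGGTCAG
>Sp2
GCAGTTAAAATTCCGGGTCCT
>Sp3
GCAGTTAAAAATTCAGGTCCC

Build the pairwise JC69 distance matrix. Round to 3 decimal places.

d(Sp1,Sp2) = 0.441, d(Sp1,Sp3) = 0.441, d(Sp2,Sp3) = 0.220

Sp1–Sp2: 7/21 sites differ → p ≈ 0.333333, d = −0.75 ln(1 − 0.444444) = 0.440839 ≈ 0.441.
Sp1–Sp3: 7/21 sites differ → p ≈ 0.333333, d = −0.75 ln(1 − 0.444444) = 0.440839 ≈ 0.441.
Sp2–Sp3: 4/21 sites differ → p ≈ 0.190476, d = −0.75 ln(1 − 0.253968) = 0.219740 ≈ 0.220.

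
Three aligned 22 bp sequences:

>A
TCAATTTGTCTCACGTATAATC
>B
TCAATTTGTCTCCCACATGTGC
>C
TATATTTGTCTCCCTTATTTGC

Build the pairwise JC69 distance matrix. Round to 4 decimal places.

A–B: 6/22 sites differ → p ≈ 0.272727, d = −0.75 ln(1 − 0.363636) = 0.338988 ≈ 0.3390.
A–C: 7/22 sites differ → p ≈ 0.318182, d = −0.75 ln(1 − 0.424243) = 0.414052 ≈ 0.4141.
B–C: 5/22 sites differ → p ≈ 0.227273, d = −0.75 ln(1 − 0.303031) = 0.270761 ≈ 0.2708.

d(A,B) = 0.3390, d(A,C) = 0.4141, d(B,C) = 0.2708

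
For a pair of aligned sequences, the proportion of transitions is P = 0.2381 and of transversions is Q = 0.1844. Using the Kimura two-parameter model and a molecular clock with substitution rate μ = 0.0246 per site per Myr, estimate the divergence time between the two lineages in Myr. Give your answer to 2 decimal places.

13.32

Under the Kimura two-parameter model, d = −½ ln(1 − 2P − Q) − ¼ ln(1 − 2Q).
1 − 2P − Q = 0.3394, giving −½ ln(0.3394) = 0.540288.
1 − 2Q = 0.6312, giving −¼ ln(0.6312) = 0.115033.
d = 0.540288 + 0.115033 = 0.655321.
Under a molecular clock d = 2μt, so t = d/(2μ) = 0.655321 / (2 × 0.0246) = 13.32 Myr.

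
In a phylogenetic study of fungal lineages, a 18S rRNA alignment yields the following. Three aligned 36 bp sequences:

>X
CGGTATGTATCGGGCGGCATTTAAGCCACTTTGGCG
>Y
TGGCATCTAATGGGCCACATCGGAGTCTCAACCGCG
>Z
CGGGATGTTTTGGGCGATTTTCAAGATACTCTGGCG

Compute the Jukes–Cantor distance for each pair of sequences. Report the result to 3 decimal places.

X–Y: 16/36 sites differ → p ≈ 0.444444, d = −0.75 ln(1 − 0.592592) = 0.673455 ≈ 0.673.
X–Z: 10/36 sites differ → p ≈ 0.277778, d = −0.75 ln(1 − 0.370371) = 0.346968 ≈ 0.347.
Y–Z: 18/36 sites differ → p = 0.5, d = −0.75 ln(1 − 0.666667) = 0.823960 ≈ 0.824.

d(X,Y) = 0.673, d(X,Z) = 0.347, d(Y,Z) = 0.824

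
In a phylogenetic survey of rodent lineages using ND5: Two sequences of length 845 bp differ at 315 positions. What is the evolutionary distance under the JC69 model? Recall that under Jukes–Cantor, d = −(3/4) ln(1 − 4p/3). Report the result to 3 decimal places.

0.515

p = 315/845 ≈ 0.372781.
d = −(3/4) ln(1 − 4p/3) = −0.75 ln(1 − 0.497041) = −0.75 ln(0.502959)
  = −0.75 × (-0.687247) = 0.515435 substitutions/site.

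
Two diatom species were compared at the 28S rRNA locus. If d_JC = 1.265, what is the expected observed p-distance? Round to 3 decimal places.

p = (3/4)(1 − e^(−4d/3)) = 0.75 × (1 − e^(-1.686667)) = 0.75 × (1 − 0.185136) = 0.611148.

0.611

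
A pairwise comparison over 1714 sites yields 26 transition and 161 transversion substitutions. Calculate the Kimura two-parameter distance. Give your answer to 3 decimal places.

P = 26/1714 ≈ 0.015169 and Q = 161/1714 ≈ 0.093932.
Under the Kimura two-parameter model, d = −½ ln(1 − 2P − Q) − ¼ ln(1 − 2Q).
1 − 2P − Q = 0.87573, giving −½ ln(0.87573) = 0.066349.
1 − 2Q = 0.812136, giving −¼ ln(0.812136) = 0.052022.
d = 0.066349 + 0.052022 = 0.118371.

0.118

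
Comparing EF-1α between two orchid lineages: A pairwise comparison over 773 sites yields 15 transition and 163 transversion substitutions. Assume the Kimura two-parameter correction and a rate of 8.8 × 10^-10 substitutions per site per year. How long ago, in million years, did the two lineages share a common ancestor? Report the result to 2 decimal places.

P = 15/773 ≈ 0.019405 and Q = 163/773 ≈ 0.210867.
Under the Kimura two-parameter model, d = −½ ln(1 − 2P − Q) − ¼ ln(1 − 2Q).
1 − 2P − Q = 0.750323, giving −½ ln(0.750323) = 0.143626.
1 − 2Q = 0.578266, giving −¼ ln(0.578266) = 0.136930.
d = 0.143626 + 0.136930 = 0.280556.
Under a molecular clock d = 2μt, so t = d/(2μ) = 0.280556 / (2 × 8.8 × 10^-10) = 159.41 million years.

159.41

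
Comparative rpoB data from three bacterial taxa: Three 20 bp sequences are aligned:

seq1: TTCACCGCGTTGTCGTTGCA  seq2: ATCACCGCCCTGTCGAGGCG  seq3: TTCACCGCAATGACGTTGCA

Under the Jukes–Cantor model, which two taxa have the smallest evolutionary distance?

seq1–seq2: 6/20 differ, p = 0.300, d = 0.383.
seq1–seq3: 3/20 differ, p = 0.150, d = 0.167.
seq2–seq3: 7/20 differ, p = 0.350, d = 0.471.
The smallest distance is between seq1 and seq3.

seq1 and seq3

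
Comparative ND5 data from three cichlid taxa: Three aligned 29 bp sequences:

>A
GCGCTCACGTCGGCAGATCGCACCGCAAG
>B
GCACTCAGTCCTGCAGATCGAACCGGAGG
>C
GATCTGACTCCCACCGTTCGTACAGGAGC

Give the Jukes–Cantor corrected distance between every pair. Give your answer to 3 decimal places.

d(A,B) = 0.344, d(A,C) = 0.774, d(B,C) = 0.529

A–B: 8/29 sites differ → p ≈ 0.275862, d = −0.75 ln(1 − 0.367816) = 0.343931 ≈ 0.344.
A–C: 14/29 sites differ → p ≈ 0.482759, d = −0.75 ln(1 − 0.643679) = 0.773942 ≈ 0.774.
B–C: 11/29 sites differ → p ≈ 0.37931, d = −0.75 ln(1 − 0.505747) = 0.528531 ≈ 0.529.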